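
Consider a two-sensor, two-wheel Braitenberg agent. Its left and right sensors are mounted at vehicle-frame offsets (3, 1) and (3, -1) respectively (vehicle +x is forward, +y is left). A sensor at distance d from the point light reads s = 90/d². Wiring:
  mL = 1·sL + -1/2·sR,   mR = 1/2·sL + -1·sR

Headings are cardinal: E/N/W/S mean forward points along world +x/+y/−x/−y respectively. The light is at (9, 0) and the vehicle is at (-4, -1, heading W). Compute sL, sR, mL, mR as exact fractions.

left sensor world pos  = (-7, -2); dL² = 260
right sensor world pos = (-7, 0); dR² = 256
sL = 90/260 = 9/26
sR = 90/256 = 45/128
mL = 1·sL + -1/2·sR = 567/3328
mR = 1/2·sL + -1·sR = -297/1664

9/26 45/128 567/3328 -297/1664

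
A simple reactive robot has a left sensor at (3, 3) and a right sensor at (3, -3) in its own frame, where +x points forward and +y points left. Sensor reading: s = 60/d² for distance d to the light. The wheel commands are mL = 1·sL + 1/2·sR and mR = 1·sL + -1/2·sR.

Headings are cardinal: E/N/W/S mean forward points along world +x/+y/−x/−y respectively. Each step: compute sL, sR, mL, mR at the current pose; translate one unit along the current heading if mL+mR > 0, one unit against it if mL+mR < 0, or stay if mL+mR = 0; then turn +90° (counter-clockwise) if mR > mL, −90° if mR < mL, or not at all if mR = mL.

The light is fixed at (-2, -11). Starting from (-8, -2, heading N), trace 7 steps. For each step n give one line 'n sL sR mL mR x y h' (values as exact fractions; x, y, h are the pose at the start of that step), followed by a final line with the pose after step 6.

n=0: pose=(-8,-2,N); sL=4/15, sR=20/51; mL=118/255, mR=6/85; mL+mR=8/15 → advance +1; mR−mL=-20/51 → turn -1·90°
n=1: pose=(-8,-1,E); sL=30/89, sR=30/29; mL=2205/2581, mR=-465/2581; mL+mR=60/89 → advance +1; mR−mL=-30/29 → turn -1·90°
n=2: pose=(-7,-1,S); sL=60/53, sR=60/113; mL=8370/5989, mR=5190/5989; mL+mR=120/53 → advance +1; mR−mL=-60/113 → turn -1·90°
n=3: pose=(-7,-2,W); sL=3/5, sR=15/52; mL=387/520, mR=237/520; mL+mR=6/5 → advance +1; mR−mL=-15/52 → turn -1·90°
n=4: pose=(-8,-2,N); sL=4/15, sR=20/51; mL=118/255, mR=6/85; mL+mR=8/15 → advance +1; mR−mL=-20/51 → turn -1·90°
n=5: pose=(-8,-1,E); sL=30/89, sR=30/29; mL=2205/2581, mR=-465/2581; mL+mR=60/89 → advance +1; mR−mL=-30/29 → turn -1·90°
n=6: pose=(-7,-1,S); sL=60/53, sR=60/113; mL=8370/5989, mR=5190/5989; mL+mR=120/53 → advance +1; mR−mL=-60/113 → turn -1·90°

0 4/15 20/51 118/255 6/85 -8 -2 N
1 30/89 30/29 2205/2581 -465/2581 -8 -1 E
2 60/53 60/113 8370/5989 5190/5989 -7 -1 S
3 3/5 15/52 387/520 237/520 -7 -2 W
4 4/15 20/51 118/255 6/85 -8 -2 N
5 30/89 30/29 2205/2581 -465/2581 -8 -1 E
6 60/53 60/113 8370/5989 5190/5989 -7 -1 S
final -7 -2 W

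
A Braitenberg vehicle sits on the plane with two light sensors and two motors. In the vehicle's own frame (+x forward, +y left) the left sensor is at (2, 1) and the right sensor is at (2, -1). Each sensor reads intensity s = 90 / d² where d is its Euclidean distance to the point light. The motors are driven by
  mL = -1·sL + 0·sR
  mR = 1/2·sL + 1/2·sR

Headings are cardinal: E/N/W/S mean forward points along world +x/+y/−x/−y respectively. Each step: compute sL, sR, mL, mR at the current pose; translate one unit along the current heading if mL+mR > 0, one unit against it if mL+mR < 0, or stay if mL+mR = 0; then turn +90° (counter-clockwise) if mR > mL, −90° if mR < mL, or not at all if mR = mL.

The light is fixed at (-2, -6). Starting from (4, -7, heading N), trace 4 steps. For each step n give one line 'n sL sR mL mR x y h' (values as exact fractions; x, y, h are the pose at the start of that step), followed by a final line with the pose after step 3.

0 45/13 9/5 -45/13 171/65 4 -7 N
1 18/5 90/17 -18/5 378/85 4 -8 W
2 45/26 45/16 -45/26 945/416 3 -8 S
3 90/53 18/13 -90/53 1062/689 3 -9 E
final 2 -9 N

n=0: pose=(4,-7,N); sL=45/13, sR=9/5; mL=-45/13, mR=171/65; mL+mR=-54/65 → advance -1; mR−mL=396/65 → turn +1·90°
n=1: pose=(4,-8,W); sL=18/5, sR=90/17; mL=-18/5, mR=378/85; mL+mR=72/85 → advance +1; mR−mL=684/85 → turn +1·90°
n=2: pose=(3,-8,S); sL=45/26, sR=45/16; mL=-45/26, mR=945/416; mL+mR=225/416 → advance +1; mR−mL=1665/416 → turn +1·90°
n=3: pose=(3,-9,E); sL=90/53, sR=18/13; mL=-90/53, mR=1062/689; mL+mR=-108/689 → advance -1; mR−mL=2232/689 → turn +1·90°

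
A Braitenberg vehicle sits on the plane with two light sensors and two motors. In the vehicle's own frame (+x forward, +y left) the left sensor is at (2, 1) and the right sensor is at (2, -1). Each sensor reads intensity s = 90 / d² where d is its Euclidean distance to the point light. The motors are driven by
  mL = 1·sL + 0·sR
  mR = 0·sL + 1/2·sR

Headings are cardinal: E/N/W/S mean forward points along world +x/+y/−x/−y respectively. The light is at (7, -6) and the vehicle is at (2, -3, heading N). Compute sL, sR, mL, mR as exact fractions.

90/61 90/41 90/61 45/41

left sensor world pos  = (1, -1); dL² = 61
right sensor world pos = (3, -1); dR² = 41
sL = 90/61 = 90/61
sR = 90/41 = 90/41
mL = 1·sL + 0·sR = 90/61
mR = 0·sL + 1/2·sR = 45/41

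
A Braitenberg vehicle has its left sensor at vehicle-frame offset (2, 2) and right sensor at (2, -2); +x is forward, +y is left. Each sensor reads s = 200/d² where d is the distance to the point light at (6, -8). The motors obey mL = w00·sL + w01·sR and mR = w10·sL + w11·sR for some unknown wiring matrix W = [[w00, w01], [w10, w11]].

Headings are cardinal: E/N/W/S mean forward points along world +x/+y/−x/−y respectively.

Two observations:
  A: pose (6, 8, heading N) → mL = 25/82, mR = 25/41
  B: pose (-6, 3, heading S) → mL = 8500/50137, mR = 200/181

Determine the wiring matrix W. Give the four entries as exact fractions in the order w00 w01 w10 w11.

obs A: pose=(6,8,N) → sL=25/41, sR=25/41, mL=25/82, mR=25/41
obs B: pose=(-6,3,S) → sL=200/181, sR=200/277, mL=8500/50137, mR=200/181
sensor matrix S = [[25/41, 25/41], [200/181, 200/277]]; det S = -480000/2055617
solve [mL_A; mL_B] = S·[w00; w01] and [mR_A; mR_B] = S·[w10; w11]:
  w00 = -1/2, w01 = 1, w10 = 1, w11 = 0

-1/2 1 1 0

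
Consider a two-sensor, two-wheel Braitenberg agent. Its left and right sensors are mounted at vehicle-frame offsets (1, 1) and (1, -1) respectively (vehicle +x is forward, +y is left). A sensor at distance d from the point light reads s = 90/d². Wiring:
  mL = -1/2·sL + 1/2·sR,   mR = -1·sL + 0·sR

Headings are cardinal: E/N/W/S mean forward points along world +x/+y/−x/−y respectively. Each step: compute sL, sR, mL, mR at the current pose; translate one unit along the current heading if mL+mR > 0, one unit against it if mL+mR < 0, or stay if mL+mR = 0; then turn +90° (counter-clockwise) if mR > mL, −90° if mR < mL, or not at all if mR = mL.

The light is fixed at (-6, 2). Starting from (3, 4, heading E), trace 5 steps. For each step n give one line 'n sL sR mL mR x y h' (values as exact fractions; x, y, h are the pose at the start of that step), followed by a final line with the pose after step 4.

n=0: pose=(3,4,E); sL=90/109, sR=90/101; mL=360/11009, mR=-90/109; mL+mR=-8730/11009 → advance -1; mR−mL=-9450/11009 → turn -1·90°
n=1: pose=(2,4,S); sL=45/41, sR=9/5; mL=72/205, mR=-45/41; mL+mR=-153/205 → advance -1; mR−mL=-297/205 → turn -1·90°
n=2: pose=(2,5,W); sL=90/53, sR=18/13; mL=-108/689, mR=-90/53; mL+mR=-1278/689 → advance -1; mR−mL=-1062/689 → turn -1·90°
n=3: pose=(3,5,N); sL=9/8, sR=45/58; mL=-81/464, mR=-9/8; mL+mR=-603/464 → advance -1; mR−mL=-441/464 → turn -1·90°
n=4: pose=(3,4,E); sL=90/109, sR=90/101; mL=360/11009, mR=-90/109; mL+mR=-8730/11009 → advance -1; mR−mL=-9450/11009 → turn -1·90°

0 90/109 90/101 360/11009 -90/109 3 4 E
1 45/41 9/5 72/205 -45/41 2 4 S
2 90/53 18/13 -108/689 -90/53 2 5 W
3 9/8 45/58 -81/464 -9/8 3 5 N
4 90/109 90/101 360/11009 -90/109 3 4 E
final 2 4 S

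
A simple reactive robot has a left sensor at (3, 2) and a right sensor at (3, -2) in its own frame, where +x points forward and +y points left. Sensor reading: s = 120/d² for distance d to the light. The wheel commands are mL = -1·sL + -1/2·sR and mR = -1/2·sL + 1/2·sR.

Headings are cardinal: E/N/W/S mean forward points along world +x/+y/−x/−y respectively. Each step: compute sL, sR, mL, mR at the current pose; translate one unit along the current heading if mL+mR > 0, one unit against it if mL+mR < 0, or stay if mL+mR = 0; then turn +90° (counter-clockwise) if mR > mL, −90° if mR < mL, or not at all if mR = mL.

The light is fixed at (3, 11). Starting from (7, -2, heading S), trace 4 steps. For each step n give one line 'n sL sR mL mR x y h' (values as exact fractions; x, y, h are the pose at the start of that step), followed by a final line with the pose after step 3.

n=0: pose=(7,-2,S); sL=30/73, sR=6/13; mL=-609/949, mR=24/949; mL+mR=-45/73 → advance -1; mR−mL=633/949 → turn +1·90°
n=1: pose=(7,-1,E); sL=120/149, sR=24/49; mL=-7668/7301, mR=-1152/7301; mL+mR=-180/149 → advance -1; mR−mL=6516/7301 → turn +1·90°
n=2: pose=(6,-1,N); sL=60/41, sR=60/53; mL=-4410/2173, mR=-360/2173; mL+mR=-90/41 → advance -1; mR−mL=4050/2173 → turn +1·90°
n=3: pose=(6,-2,W); sL=8/15, sR=120/121; mL=-1868/1815, mR=416/1815; mL+mR=-4/5 → advance -1; mR−mL=2284/1815 → turn +1·90°

0 30/73 6/13 -609/949 24/949 7 -2 S
1 120/149 24/49 -7668/7301 -1152/7301 7 -1 E
2 60/41 60/53 -4410/2173 -360/2173 6 -1 N
3 8/15 120/121 -1868/1815 416/1815 6 -2 W
final 7 -2 S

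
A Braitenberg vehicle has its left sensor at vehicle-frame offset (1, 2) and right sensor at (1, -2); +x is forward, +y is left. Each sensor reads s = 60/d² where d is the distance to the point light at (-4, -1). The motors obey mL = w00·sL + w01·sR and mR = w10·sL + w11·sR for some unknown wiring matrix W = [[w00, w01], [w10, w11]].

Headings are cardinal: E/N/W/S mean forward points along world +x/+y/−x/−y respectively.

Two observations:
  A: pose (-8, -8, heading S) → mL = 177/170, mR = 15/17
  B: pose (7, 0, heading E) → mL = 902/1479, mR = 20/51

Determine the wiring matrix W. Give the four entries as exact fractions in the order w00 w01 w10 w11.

1/2 1 1 0

obs A: pose=(-8,-8,S) → sL=15/17, sR=3/5, mL=177/170, mR=15/17
obs B: pose=(7,0,E) → sL=20/51, sR=12/29, mL=902/1479, mR=20/51
sensor matrix S = [[15/17, 3/5], [20/51, 12/29]]; det S = 64/493
solve [mL_A; mL_B] = S·[w00; w01] and [mR_A; mR_B] = S·[w10; w11]:
  w00 = 1/2, w01 = 1, w10 = 1, w11 = 0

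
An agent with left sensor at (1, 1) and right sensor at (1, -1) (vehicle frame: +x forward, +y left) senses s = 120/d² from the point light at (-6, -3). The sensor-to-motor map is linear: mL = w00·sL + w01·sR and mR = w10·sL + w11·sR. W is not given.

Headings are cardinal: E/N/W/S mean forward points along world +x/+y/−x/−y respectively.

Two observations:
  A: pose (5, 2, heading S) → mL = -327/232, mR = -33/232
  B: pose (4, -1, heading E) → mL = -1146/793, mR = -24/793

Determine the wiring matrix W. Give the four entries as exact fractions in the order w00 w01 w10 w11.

-1/2 -1 1/2 -1/2

obs A: pose=(5,2,S) → sL=3/4, sR=30/29, mL=-327/232, mR=-33/232
obs B: pose=(4,-1,E) → sL=12/13, sR=60/61, mL=-1146/793, mR=-24/793
sensor matrix S = [[3/4, 30/29], [12/13, 60/61]]; det S = -4995/22997
solve [mL_A; mL_B] = S·[w00; w01] and [mR_A; mR_B] = S·[w10; w11]:
  w00 = -1/2, w01 = -1, w10 = 1/2, w11 = -1/2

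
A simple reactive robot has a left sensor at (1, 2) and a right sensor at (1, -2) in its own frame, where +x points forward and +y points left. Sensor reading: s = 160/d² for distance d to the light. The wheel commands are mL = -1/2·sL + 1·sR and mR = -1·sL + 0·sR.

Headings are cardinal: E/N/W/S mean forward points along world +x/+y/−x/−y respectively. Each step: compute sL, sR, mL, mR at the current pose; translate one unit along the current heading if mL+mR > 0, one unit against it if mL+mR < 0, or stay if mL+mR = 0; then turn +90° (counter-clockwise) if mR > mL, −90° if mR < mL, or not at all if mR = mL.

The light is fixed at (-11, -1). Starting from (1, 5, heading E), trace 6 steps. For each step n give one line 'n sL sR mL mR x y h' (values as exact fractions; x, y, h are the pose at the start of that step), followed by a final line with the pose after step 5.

n=0: pose=(1,5,E); sL=160/233, sR=32/37; mL=4496/8621, mR=-160/233; mL+mR=-1424/8621 → advance -1; mR−mL=-10416/8621 → turn -1·90°
n=1: pose=(0,5,S); sL=80/97, sR=80/53; mL=5640/5141, mR=-80/97; mL+mR=1400/5141 → advance +1; mR−mL=-9880/5141 → turn -1·90°
n=2: pose=(0,4,W); sL=160/109, sR=160/149; mL=5520/16241, mR=-160/109; mL+mR=-18320/16241 → advance -1; mR−mL=-29360/16241 → turn -1·90°
n=3: pose=(1,4,N); sL=20/17, sR=20/29; mL=50/493, mR=-20/17; mL+mR=-530/493 → advance -1; mR−mL=-630/493 → turn -1·90°
n=4: pose=(1,3,E); sL=32/41, sR=160/173; mL=3792/7093, mR=-32/41; mL+mR=-1744/7093 → advance -1; mR−mL=-9328/7093 → turn -1·90°
n=5: pose=(0,3,S); sL=80/89, sR=16/9; mL=1064/801, mR=-80/89; mL+mR=344/801 → advance +1; mR−mL=-1784/801 → turn -1·90°

0 160/233 32/37 4496/8621 -160/233 1 5 E
1 80/97 80/53 5640/5141 -80/97 0 5 S
2 160/109 160/149 5520/16241 -160/109 0 4 W
3 20/17 20/29 50/493 -20/17 1 4 N
4 32/41 160/173 3792/7093 -32/41 1 3 E
5 80/89 16/9 1064/801 -80/89 0 3 S
final 0 2 W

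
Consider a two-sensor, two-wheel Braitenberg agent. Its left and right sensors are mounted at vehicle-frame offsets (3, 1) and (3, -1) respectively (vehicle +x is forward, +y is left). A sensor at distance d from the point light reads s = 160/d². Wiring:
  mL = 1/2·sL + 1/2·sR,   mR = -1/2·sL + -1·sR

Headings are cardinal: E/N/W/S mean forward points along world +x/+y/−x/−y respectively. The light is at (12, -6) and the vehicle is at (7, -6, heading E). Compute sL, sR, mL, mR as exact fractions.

left sensor world pos  = (10, -5); dL² = 5
right sensor world pos = (10, -7); dR² = 5
sL = 160/5 = 32
sR = 160/5 = 32
mL = 1/2·sL + 1/2·sR = 32
mR = -1/2·sL + -1·sR = -48

32 32 32 -48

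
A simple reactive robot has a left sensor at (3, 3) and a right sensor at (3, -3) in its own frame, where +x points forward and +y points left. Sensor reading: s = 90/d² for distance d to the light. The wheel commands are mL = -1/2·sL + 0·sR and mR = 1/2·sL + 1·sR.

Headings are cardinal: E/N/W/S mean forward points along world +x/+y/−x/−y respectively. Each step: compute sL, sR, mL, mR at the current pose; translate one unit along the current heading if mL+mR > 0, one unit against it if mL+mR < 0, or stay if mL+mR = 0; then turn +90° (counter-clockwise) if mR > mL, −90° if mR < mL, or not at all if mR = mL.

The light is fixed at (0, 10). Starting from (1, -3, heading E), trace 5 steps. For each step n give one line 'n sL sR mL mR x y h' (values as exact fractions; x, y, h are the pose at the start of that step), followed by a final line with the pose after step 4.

0 45/58 45/136 -45/116 2835/3944 1 -3 E
1 90/101 18/25 -45/101 2943/2525 2 -3 N
2 45/113 45/41 -45/226 12015/9266 2 -2 W
3 90/241 90/229 -45/241 31995/55189 1 -2 S
4 45/58 45/136 -45/116 2835/3944 1 -3 E
final 2 -3 N

n=0: pose=(1,-3,E); sL=45/58, sR=45/136; mL=-45/116, mR=2835/3944; mL+mR=45/136 → advance +1; mR−mL=4365/3944 → turn +1·90°
n=1: pose=(2,-3,N); sL=90/101, sR=18/25; mL=-45/101, mR=2943/2525; mL+mR=18/25 → advance +1; mR−mL=4068/2525 → turn +1·90°
n=2: pose=(2,-2,W); sL=45/113, sR=45/41; mL=-45/226, mR=12015/9266; mL+mR=45/41 → advance +1; mR−mL=6930/4633 → turn +1·90°
n=3: pose=(1,-2,S); sL=90/241, sR=90/229; mL=-45/241, mR=31995/55189; mL+mR=90/229 → advance +1; mR−mL=42300/55189 → turn +1·90°
n=4: pose=(1,-3,E); sL=45/58, sR=45/136; mL=-45/116, mR=2835/3944; mL+mR=45/136 → advance +1; mR−mL=4365/3944 → turn +1·90°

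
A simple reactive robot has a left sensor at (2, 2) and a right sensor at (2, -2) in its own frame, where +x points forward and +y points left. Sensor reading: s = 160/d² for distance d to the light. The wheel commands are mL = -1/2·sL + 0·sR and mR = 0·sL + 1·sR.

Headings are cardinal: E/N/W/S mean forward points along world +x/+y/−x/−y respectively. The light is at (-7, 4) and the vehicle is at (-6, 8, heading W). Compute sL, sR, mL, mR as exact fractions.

32 160/37 -16 160/37

left sensor world pos  = (-8, 6); dL² = 5
right sensor world pos = (-8, 10); dR² = 37
sL = 160/5 = 32
sR = 160/37 = 160/37
mL = -1/2·sL + 0·sR = -16
mR = 0·sL + 1·sR = 160/37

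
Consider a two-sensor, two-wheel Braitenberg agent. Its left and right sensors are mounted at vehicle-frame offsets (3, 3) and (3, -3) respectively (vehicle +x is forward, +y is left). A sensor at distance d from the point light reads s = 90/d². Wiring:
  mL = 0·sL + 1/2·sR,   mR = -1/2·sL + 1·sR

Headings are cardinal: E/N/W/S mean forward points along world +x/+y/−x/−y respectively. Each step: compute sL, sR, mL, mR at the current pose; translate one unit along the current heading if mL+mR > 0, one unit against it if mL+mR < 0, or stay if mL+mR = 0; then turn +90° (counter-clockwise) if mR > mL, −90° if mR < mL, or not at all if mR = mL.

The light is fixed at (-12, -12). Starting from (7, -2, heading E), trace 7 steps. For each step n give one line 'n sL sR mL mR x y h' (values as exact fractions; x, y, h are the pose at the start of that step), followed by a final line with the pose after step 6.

n=0: pose=(7,-2,E); sL=90/653, sR=90/533; mL=45/533, mR=34785/348049; mL+mR=64170/348049 → advance +1; mR−mL=5400/348049 → turn +1·90°
n=1: pose=(8,-2,N); sL=45/229, sR=45/349; mL=45/698, mR=4905/159842; mL+mR=7605/79921 → advance +1; mR−mL=-2700/79921 → turn -1·90°
n=2: pose=(8,-1,E); sL=18/145, sR=90/593; mL=45/593, mR=7713/85985; mL+mR=14238/85985 → advance +1; mR−mL=1188/85985 → turn +1·90°
n=3: pose=(9,-1,N); sL=9/52, sR=45/386; mL=45/772, mR=603/20072; mL+mR=1773/20072 → advance +1; mR−mL=-567/20072 → turn -1·90°
n=4: pose=(9,0,E); sL=10/89, sR=10/73; mL=5/73, mR=525/6497; mL+mR=970/6497 → advance +1; mR−mL=80/6497 → turn +1·90°
n=5: pose=(10,0,N); sL=45/293, sR=9/85; mL=9/170, mR=1449/49810; mL+mR=2043/24905 → advance +1; mR−mL=-594/24905 → turn -1·90°
n=6: pose=(10,1,E); sL=90/881, sR=18/145; mL=9/145, mR=9333/127745; mL+mR=17262/127745 → advance +1; mR−mL=1404/127745 → turn +1·90°

0 90/653 90/533 45/533 34785/348049 7 -2 E
1 45/229 45/349 45/698 4905/159842 8 -2 N
2 18/145 90/593 45/593 7713/85985 8 -1 E
3 9/52 45/386 45/772 603/20072 9 -1 N
4 10/89 10/73 5/73 525/6497 9 0 E
5 45/293 9/85 9/170 1449/49810 10 0 N
6 90/881 18/145 9/145 9333/127745 10 1 E
final 11 1 N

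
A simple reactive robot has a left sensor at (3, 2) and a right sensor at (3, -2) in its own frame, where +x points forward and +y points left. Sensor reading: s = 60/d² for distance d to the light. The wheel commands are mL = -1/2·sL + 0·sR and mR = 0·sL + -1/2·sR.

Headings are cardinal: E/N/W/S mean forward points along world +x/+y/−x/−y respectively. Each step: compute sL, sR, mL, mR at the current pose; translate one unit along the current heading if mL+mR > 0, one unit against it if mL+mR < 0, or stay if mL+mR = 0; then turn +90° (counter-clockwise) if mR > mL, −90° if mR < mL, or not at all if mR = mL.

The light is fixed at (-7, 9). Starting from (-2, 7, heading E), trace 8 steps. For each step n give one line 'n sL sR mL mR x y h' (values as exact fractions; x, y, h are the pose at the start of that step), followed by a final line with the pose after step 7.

0 15/16 3/4 -15/32 -3/8 -2 7 E
1 12 60/37 -6 -30/37 -3 7 N
2 30/13 30 -15/13 -15 -3 6 W
3 20/3 60/49 -10/3 -30/49 -2 6 N
4 3/2 15/2 -3/4 -15/4 -2 5 W
5 60/17 12/13 -30/17 -6/13 -1 5 N
6 30/29 10/3 -15/29 -5/3 -1 4 W
7 60/29 12/17 -30/29 -6/17 0 4 N
final 0 3 W

n=0: pose=(-2,7,E); sL=15/16, sR=3/4; mL=-15/32, mR=-3/8; mL+mR=-27/32 → advance -1; mR−mL=3/32 → turn +1·90°
n=1: pose=(-3,7,N); sL=12, sR=60/37; mL=-6, mR=-30/37; mL+mR=-252/37 → advance -1; mR−mL=192/37 → turn +1·90°
n=2: pose=(-3,6,W); sL=30/13, sR=30; mL=-15/13, mR=-15; mL+mR=-210/13 → advance -1; mR−mL=-180/13 → turn -1·90°
n=3: pose=(-2,6,N); sL=20/3, sR=60/49; mL=-10/3, mR=-30/49; mL+mR=-580/147 → advance -1; mR−mL=400/147 → turn +1·90°
n=4: pose=(-2,5,W); sL=3/2, sR=15/2; mL=-3/4, mR=-15/4; mL+mR=-9/2 → advance -1; mR−mL=-3 → turn -1·90°
n=5: pose=(-1,5,N); sL=60/17, sR=12/13; mL=-30/17, mR=-6/13; mL+mR=-492/221 → advance -1; mR−mL=288/221 → turn +1·90°
n=6: pose=(-1,4,W); sL=30/29, sR=10/3; mL=-15/29, mR=-5/3; mL+mR=-190/87 → advance -1; mR−mL=-100/87 → turn -1·90°
n=7: pose=(0,4,N); sL=60/29, sR=12/17; mL=-30/29, mR=-6/17; mL+mR=-684/493 → advance -1; mR−mL=336/493 → turn +1·90°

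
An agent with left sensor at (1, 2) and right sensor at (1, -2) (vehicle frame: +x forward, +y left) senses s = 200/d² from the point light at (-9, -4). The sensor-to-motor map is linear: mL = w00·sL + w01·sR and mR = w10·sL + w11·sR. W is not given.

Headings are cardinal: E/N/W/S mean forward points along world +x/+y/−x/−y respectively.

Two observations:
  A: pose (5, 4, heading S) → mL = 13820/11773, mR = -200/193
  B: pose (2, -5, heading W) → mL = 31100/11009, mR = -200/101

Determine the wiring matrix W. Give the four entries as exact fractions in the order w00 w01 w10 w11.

1 1/2 0 -1

obs A: pose=(5,4,S) → sL=40/61, sR=200/193, mL=13820/11773, mR=-200/193
obs B: pose=(2,-5,W) → sL=200/109, sR=200/101, mL=31100/11009, mR=-200/101
sensor matrix S = [[40/61, 200/193], [200/109, 200/101]]; det S = -78144000/129608957
solve [mL_A; mL_B] = S·[w00; w01] and [mR_A; mR_B] = S·[w10; w11]:
  w00 = 1, w01 = 1/2, w10 = 0, w11 = -1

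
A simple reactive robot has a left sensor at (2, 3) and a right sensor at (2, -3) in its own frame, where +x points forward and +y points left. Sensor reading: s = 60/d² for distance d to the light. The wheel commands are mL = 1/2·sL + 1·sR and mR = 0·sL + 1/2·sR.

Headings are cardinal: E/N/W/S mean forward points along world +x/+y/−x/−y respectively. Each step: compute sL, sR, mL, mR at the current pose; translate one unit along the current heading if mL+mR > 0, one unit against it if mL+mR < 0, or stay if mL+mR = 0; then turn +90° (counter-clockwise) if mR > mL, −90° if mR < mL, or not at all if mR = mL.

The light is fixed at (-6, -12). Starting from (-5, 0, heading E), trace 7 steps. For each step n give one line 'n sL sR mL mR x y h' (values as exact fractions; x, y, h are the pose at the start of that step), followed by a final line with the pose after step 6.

n=0: pose=(-5,0,E); sL=10/39, sR=2/3; mL=31/39, mR=1/3; mL+mR=44/39 → advance +1; mR−mL=-6/13 → turn -1·90°
n=1: pose=(-4,0,S); sL=12/25, sR=60/101; mL=2106/2525, mR=30/101; mL+mR=2856/2525 → advance +1; mR−mL=-1356/2525 → turn -1·90°
n=2: pose=(-4,-1,W); sL=15/16, sR=15/49; mL=1215/1568, mR=15/98; mL+mR=1455/1568 → advance +1; mR−mL=-975/1568 → turn -1·90°
n=3: pose=(-5,-1,N); sL=60/173, sR=12/37; mL=3186/6401, mR=6/37; mL+mR=4224/6401 → advance +1; mR−mL=-2148/6401 → turn -1·90°
n=4: pose=(-5,0,E); sL=10/39, sR=2/3; mL=31/39, mR=1/3; mL+mR=44/39 → advance +1; mR−mL=-6/13 → turn -1·90°
n=5: pose=(-4,0,S); sL=12/25, sR=60/101; mL=2106/2525, mR=30/101; mL+mR=2856/2525 → advance +1; mR−mL=-1356/2525 → turn -1·90°
n=6: pose=(-4,-1,W); sL=15/16, sR=15/49; mL=1215/1568, mR=15/98; mL+mR=1455/1568 → advance +1; mR−mL=-975/1568 → turn -1·90°

0 10/39 2/3 31/39 1/3 -5 0 E
1 12/25 60/101 2106/2525 30/101 -4 0 S
2 15/16 15/49 1215/1568 15/98 -4 -1 W
3 60/173 12/37 3186/6401 6/37 -5 -1 N
4 10/39 2/3 31/39 1/3 -5 0 E
5 12/25 60/101 2106/2525 30/101 -4 0 S
6 15/16 15/49 1215/1568 15/98 -4 -1 W
final -5 -1 N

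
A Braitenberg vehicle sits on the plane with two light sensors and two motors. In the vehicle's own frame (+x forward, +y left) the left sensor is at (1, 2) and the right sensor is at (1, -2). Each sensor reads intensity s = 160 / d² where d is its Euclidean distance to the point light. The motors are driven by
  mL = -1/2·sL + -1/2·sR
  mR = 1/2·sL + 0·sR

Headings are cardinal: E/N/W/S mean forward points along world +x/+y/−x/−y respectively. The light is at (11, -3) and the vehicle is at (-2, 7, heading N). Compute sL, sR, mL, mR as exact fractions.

80/173 80/121 -11760/20933 40/173

left sensor world pos  = (-4, 8); dL² = 346
right sensor world pos = (0, 8); dR² = 242
sL = 160/346 = 80/173
sR = 160/242 = 80/121
mL = -1/2·sL + -1/2·sR = -11760/20933
mR = 1/2·sL + 0·sR = 40/173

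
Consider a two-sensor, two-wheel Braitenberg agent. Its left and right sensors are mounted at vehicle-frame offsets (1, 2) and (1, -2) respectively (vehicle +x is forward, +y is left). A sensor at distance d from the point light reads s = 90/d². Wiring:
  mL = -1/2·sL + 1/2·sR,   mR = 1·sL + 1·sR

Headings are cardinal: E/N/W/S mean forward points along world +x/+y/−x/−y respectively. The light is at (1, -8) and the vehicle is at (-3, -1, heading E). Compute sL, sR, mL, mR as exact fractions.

left sensor world pos  = (-2, 1); dL² = 90
right sensor world pos = (-2, -3); dR² = 34
sL = 90/90 = 1
sR = 90/34 = 45/17
mL = -1/2·sL + 1/2·sR = 14/17
mR = 1·sL + 1·sR = 62/17

1 45/17 14/17 62/17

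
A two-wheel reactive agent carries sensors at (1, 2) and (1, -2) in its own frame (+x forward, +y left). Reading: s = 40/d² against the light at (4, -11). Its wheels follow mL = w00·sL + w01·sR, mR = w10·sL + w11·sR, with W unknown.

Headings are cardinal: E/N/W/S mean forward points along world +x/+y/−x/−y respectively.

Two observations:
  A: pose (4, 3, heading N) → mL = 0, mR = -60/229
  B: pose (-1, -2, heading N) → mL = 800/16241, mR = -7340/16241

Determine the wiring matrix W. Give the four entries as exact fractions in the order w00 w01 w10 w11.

-1/2 1/2 -1 -1/2

obs A: pose=(4,3,N) → sL=40/229, sR=40/229, mL=0, mR=-60/229
obs B: pose=(-1,-2,N) → sL=40/149, sR=40/109, mL=800/16241, mR=-7340/16241
sensor matrix S = [[40/229, 40/229], [40/149, 40/109]]; det S = 64000/3719189
solve [mL_A; mL_B] = S·[w00; w01] and [mR_A; mR_B] = S·[w10; w11]:
  w00 = -1/2, w01 = 1/2, w10 = -1, w11 = -1/2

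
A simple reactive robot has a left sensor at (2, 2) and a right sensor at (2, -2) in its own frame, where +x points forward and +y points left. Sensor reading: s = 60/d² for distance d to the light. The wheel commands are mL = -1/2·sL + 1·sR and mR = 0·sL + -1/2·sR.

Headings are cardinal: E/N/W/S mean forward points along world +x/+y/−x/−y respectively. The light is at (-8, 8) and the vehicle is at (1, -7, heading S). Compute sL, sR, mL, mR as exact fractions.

6/41 30/169 723/6929 -15/169

left sensor world pos  = (3, -9); dL² = 410
right sensor world pos = (-1, -9); dR² = 338
sL = 60/410 = 6/41
sR = 60/338 = 30/169
mL = -1/2·sL + 1·sR = 723/6929
mR = 0·sL + -1/2·sR = -15/169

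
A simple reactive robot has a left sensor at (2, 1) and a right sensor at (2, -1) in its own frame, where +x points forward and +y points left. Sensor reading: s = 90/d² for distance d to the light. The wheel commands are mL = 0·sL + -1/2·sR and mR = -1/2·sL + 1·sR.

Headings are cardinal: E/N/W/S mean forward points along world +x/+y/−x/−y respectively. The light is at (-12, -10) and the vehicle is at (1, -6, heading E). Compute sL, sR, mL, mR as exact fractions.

left sensor world pos  = (3, -5); dL² = 250
right sensor world pos = (3, -7); dR² = 234
sL = 90/250 = 9/25
sR = 90/234 = 5/13
mL = 0·sL + -1/2·sR = -5/26
mR = -1/2·sL + 1·sR = 133/650

9/25 5/13 -5/26 133/650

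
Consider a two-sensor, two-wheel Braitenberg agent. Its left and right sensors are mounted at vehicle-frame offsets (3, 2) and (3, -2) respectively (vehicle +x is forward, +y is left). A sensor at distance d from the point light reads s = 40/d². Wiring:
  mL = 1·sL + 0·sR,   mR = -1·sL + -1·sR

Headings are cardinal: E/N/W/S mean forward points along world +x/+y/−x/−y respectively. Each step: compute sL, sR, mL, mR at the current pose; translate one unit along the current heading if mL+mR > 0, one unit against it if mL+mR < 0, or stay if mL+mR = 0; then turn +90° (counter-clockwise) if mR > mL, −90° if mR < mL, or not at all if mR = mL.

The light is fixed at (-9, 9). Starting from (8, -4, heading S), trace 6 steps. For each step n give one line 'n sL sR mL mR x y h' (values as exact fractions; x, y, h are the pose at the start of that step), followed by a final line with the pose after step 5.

0 40/617 40/481 40/617 -43920/296777 8 -4 S
1 5/49 5/37 5/49 -430/1813 8 -3 W
2 40/337 40/481 40/337 -32720/162097 9 -3 N
3 20/281 20/333 20/281 -12280/93573 9 -4 E
4 40/617 40/481 40/617 -43920/296777 8 -4 S
5 5/49 5/37 5/49 -430/1813 8 -3 W
final 9 -3 N

n=0: pose=(8,-4,S); sL=40/617, sR=40/481; mL=40/617, mR=-43920/296777; mL+mR=-40/481 → advance -1; mR−mL=-63160/296777 → turn -1·90°
n=1: pose=(8,-3,W); sL=5/49, sR=5/37; mL=5/49, mR=-430/1813; mL+mR=-5/37 → advance -1; mR−mL=-615/1813 → turn -1·90°
n=2: pose=(9,-3,N); sL=40/337, sR=40/481; mL=40/337, mR=-32720/162097; mL+mR=-40/481 → advance -1; mR−mL=-51960/162097 → turn -1·90°
n=3: pose=(9,-4,E); sL=20/281, sR=20/333; mL=20/281, mR=-12280/93573; mL+mR=-20/333 → advance -1; mR−mL=-18940/93573 → turn -1·90°
n=4: pose=(8,-4,S); sL=40/617, sR=40/481; mL=40/617, mR=-43920/296777; mL+mR=-40/481 → advance -1; mR−mL=-63160/296777 → turn -1·90°
n=5: pose=(8,-3,W); sL=5/49, sR=5/37; mL=5/49, mR=-430/1813; mL+mR=-5/37 → advance -1; mR−mL=-615/1813 → turn -1·90°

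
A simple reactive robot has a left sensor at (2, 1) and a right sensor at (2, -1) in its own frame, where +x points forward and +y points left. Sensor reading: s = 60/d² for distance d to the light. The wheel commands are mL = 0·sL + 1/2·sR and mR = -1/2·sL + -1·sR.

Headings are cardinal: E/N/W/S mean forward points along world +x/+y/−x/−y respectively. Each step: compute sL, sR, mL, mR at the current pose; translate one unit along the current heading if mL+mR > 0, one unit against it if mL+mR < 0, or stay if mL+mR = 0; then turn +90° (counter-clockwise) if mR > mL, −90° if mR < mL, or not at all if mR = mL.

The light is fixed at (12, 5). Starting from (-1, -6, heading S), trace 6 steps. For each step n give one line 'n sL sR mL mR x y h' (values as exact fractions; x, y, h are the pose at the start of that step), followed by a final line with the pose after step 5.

n=0: pose=(-1,-6,S); sL=60/313, sR=12/73; mL=6/73, mR=-5946/22849; mL+mR=-4068/22849 → advance -1; mR−mL=-7824/22849 → turn -1·90°
n=1: pose=(-1,-5,W); sL=30/173, sR=10/51; mL=5/51, mR=-2495/8823; mL+mR=-1630/8823 → advance -1; mR−mL=-1120/2941 → turn -1·90°
n=2: pose=(0,-5,N); sL=60/233, sR=12/37; mL=6/37, mR=-3906/8621; mL+mR=-2508/8621 → advance -1; mR−mL=-5304/8621 → turn -1·90°
n=3: pose=(0,-6,E); sL=3/10, sR=15/61; mL=15/122, mR=-483/1220; mL+mR=-333/1220 → advance -1; mR−mL=-633/1220 → turn -1·90°
n=4: pose=(-1,-6,S); sL=60/313, sR=12/73; mL=6/73, mR=-5946/22849; mL+mR=-4068/22849 → advance -1; mR−mL=-7824/22849 → turn -1·90°
n=5: pose=(-1,-5,W); sL=30/173, sR=10/51; mL=5/51, mR=-2495/8823; mL+mR=-1630/8823 → advance -1; mR−mL=-1120/2941 → turn -1·90°

0 60/313 12/73 6/73 -5946/22849 -1 -6 S
1 30/173 10/51 5/51 -2495/8823 -1 -5 W
2 60/233 12/37 6/37 -3906/8621 0 -5 N
3 3/10 15/61 15/122 -483/1220 0 -6 E
4 60/313 12/73 6/73 -5946/22849 -1 -6 S
5 30/173 10/51 5/51 -2495/8823 -1 -5 W
final 0 -5 N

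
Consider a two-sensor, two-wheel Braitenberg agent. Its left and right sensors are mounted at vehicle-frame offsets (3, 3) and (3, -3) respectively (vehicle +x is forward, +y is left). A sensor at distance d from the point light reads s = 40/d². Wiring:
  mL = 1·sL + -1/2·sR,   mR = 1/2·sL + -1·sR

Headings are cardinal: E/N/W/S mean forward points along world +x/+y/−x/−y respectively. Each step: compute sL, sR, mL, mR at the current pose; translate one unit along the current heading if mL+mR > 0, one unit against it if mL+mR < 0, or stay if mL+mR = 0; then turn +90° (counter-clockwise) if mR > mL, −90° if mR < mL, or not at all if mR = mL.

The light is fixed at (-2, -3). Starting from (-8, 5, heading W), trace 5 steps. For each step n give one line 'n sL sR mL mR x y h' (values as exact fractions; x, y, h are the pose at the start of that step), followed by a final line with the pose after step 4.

n=0: pose=(-8,5,W); sL=20/53, sR=20/101; mL=1490/5353, mR=-50/5353; mL+mR=1440/5353 → advance +1; mR−mL=-1540/5353 → turn -1·90°
n=1: pose=(-9,5,N); sL=40/221, sR=40/137; mL=1060/30277, mR=-6100/30277; mL+mR=-5040/30277 → advance -1; mR−mL=-7160/30277 → turn -1·90°
n=2: pose=(-9,4,E); sL=10/29, sR=5/4; mL=-65/232, mR=-125/116; mL+mR=-315/232 → advance -1; mR−mL=-185/232 → turn -1·90°
n=3: pose=(-10,4,S); sL=40/41, sR=40/137; mL=4660/5617, mR=1100/5617; mL+mR=5760/5617 → advance +1; mR−mL=-3560/5617 → turn -1·90°
n=4: pose=(-10,3,W); sL=4/13, sR=20/101; mL=274/1313, mR=-58/1313; mL+mR=216/1313 → advance +1; mR−mL=-332/1313 → turn -1·90°

0 20/53 20/101 1490/5353 -50/5353 -8 5 W
1 40/221 40/137 1060/30277 -6100/30277 -9 5 N
2 10/29 5/4 -65/232 -125/116 -9 4 E
3 40/41 40/137 4660/5617 1100/5617 -10 4 S
4 4/13 20/101 274/1313 -58/1313 -10 3 W
final -11 3 N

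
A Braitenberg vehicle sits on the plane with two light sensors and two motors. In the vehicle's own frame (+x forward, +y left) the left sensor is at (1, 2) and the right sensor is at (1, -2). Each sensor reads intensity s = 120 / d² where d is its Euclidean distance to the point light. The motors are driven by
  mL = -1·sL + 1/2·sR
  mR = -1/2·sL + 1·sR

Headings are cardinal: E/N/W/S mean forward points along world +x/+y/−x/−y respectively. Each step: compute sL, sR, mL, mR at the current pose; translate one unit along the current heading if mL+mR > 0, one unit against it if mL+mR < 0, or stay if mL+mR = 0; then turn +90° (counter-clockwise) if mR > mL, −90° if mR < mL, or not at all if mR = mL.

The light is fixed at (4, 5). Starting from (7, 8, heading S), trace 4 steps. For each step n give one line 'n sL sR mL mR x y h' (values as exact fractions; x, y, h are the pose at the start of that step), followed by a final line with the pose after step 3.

n=0: pose=(7,8,S); sL=120/29, sR=24; mL=228/29, mR=636/29; mL+mR=864/29 → advance +1; mR−mL=408/29 → turn +1·90°
n=1: pose=(7,7,E); sL=15/4, sR=15/2; mL=0, mR=45/8; mL+mR=45/8 → advance +1; mR−mL=45/8 → turn +1·90°
n=2: pose=(8,7,N); sL=120/13, sR=8/3; mL=-308/39, mR=-76/39; mL+mR=-128/13 → advance -1; mR−mL=232/39 → turn +1·90°
n=3: pose=(8,6,W); sL=12, sR=20/3; mL=-26/3, mR=2/3; mL+mR=-8 → advance -1; mR−mL=28/3 → turn +1·90°

0 120/29 24 228/29 636/29 7 8 S
1 15/4 15/2 0 45/8 7 7 E
2 120/13 8/3 -308/39 -76/39 8 7 N
3 12 20/3 -26/3 2/3 8 6 W
final 9 6 S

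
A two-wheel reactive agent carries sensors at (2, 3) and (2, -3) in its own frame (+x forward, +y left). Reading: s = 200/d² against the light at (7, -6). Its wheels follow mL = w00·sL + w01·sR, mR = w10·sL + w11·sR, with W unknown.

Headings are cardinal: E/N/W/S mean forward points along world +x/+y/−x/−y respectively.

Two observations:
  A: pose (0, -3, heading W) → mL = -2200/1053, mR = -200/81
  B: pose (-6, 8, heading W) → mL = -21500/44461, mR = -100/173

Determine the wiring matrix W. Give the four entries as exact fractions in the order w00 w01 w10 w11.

-1/2 -1/2 -1 0

obs A: pose=(0,-3,W) → sL=200/81, sR=200/117, mL=-2200/1053, mR=-200/81
obs B: pose=(-6,8,W) → sL=100/173, sR=100/257, mL=-21500/44461, mR=-100/173
sensor matrix S = [[200/81, 200/117], [100/173, 100/257]]; det S = -1280000/46817433
solve [mL_A; mL_B] = S·[w00; w01] and [mR_A; mR_B] = S·[w10; w11]:
  w00 = -1/2, w01 = -1/2, w10 = -1, w11 = 0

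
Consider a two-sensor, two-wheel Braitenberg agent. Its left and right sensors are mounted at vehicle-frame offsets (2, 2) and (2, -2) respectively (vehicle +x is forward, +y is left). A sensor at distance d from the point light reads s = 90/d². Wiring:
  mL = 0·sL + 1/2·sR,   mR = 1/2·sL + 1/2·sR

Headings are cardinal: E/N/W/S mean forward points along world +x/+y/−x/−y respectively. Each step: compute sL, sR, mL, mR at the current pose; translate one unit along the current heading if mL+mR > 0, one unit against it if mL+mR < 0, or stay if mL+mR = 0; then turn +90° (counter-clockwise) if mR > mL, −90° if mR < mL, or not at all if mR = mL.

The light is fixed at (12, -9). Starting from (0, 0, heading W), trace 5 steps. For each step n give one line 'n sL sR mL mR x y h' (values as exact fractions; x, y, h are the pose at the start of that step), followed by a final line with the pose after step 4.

n=0: pose=(0,0,W); sL=18/49, sR=90/317; mL=45/317, mR=5058/15533; mL+mR=7263/15533 → advance +1; mR−mL=9/49 → turn +1·90°
n=1: pose=(-1,0,S); sL=9/17, sR=45/137; mL=45/274, mR=999/2329; mL+mR=2763/4658 → advance +1; mR−mL=9/34 → turn +1·90°
n=2: pose=(-1,-1,E); sL=90/221, sR=90/157; mL=45/157, mR=17010/34697; mL+mR=26955/34697 → advance +1; mR−mL=45/221 → turn +1·90°
n=3: pose=(0,-1,N); sL=45/148, sR=9/20; mL=9/40, mR=279/740; mL+mR=891/1480 → advance +1; mR−mL=45/296 → turn +1·90°
n=4: pose=(0,0,W); sL=18/49, sR=90/317; mL=45/317, mR=5058/15533; mL+mR=7263/15533 → advance +1; mR−mL=9/49 → turn +1·90°

0 18/49 90/317 45/317 5058/15533 0 0 W
1 9/17 45/137 45/274 999/2329 -1 0 S
2 90/221 90/157 45/157 17010/34697 -1 -1 E
3 45/148 9/20 9/40 279/740 0 -1 N
4 18/49 90/317 45/317 5058/15533 0 0 W
final -1 0 S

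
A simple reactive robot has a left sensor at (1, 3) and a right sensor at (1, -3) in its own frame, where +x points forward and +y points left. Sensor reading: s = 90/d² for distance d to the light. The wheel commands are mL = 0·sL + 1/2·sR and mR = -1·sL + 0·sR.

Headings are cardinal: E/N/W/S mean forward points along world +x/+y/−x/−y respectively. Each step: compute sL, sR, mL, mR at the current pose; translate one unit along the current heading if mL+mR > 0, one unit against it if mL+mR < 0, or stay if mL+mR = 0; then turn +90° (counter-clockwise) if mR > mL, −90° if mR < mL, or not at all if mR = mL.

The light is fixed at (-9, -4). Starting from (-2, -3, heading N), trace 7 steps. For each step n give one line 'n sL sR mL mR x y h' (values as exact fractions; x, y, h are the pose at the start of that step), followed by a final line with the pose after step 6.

0 9/2 45/52 45/104 -9/2 -2 -3 N
1 90/73 90/73 45/73 -90/73 -2 -4 E
2 45/41 9 9/2 -45/41 -3 -4 S
3 90/41 90/29 45/29 -90/41 -3 -5 W
4 45/8 9/10 9/20 -45/8 -2 -5 N
5 18/13 90/89 45/89 -18/13 -2 -6 E
6 1 5 5/2 -1 -3 -6 S
final -3 -7 W

n=0: pose=(-2,-3,N); sL=9/2, sR=45/52; mL=45/104, mR=-9/2; mL+mR=-423/104 → advance -1; mR−mL=-513/104 → turn -1·90°
n=1: pose=(-2,-4,E); sL=90/73, sR=90/73; mL=45/73, mR=-90/73; mL+mR=-45/73 → advance -1; mR−mL=-135/73 → turn -1·90°
n=2: pose=(-3,-4,S); sL=45/41, sR=9; mL=9/2, mR=-45/41; mL+mR=279/82 → advance +1; mR−mL=-459/82 → turn -1·90°
n=3: pose=(-3,-5,W); sL=90/41, sR=90/29; mL=45/29, mR=-90/41; mL+mR=-765/1189 → advance -1; mR−mL=-4455/1189 → turn -1·90°
n=4: pose=(-2,-5,N); sL=45/8, sR=9/10; mL=9/20, mR=-45/8; mL+mR=-207/40 → advance -1; mR−mL=-243/40 → turn -1·90°
n=5: pose=(-2,-6,E); sL=18/13, sR=90/89; mL=45/89, mR=-18/13; mL+mR=-1017/1157 → advance -1; mR−mL=-2187/1157 → turn -1·90°
n=6: pose=(-3,-6,S); sL=1, sR=5; mL=5/2, mR=-1; mL+mR=3/2 → advance +1; mR−mL=-7/2 → turn -1·90°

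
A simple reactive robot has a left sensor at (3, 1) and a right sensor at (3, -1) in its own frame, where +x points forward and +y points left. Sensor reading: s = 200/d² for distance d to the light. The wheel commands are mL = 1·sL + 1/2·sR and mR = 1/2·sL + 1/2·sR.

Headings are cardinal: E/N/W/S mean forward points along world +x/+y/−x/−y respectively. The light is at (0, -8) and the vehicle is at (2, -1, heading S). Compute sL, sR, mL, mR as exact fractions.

left sensor world pos  = (3, -4); dL² = 25
right sensor world pos = (1, -4); dR² = 17
sL = 200/25 = 8
sR = 200/17 = 200/17
mL = 1·sL + 1/2·sR = 236/17
mR = 1/2·sL + 1/2·sR = 168/17

8 200/17 236/17 168/17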